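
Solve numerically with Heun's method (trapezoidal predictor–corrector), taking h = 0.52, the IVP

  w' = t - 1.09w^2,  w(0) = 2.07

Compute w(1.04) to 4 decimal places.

0.9596

Heun: k1 = f(t_n, w_n); k2 = f(t_n + h, w_n + h·k1); w_{n+1} = w_n + (h/2)·(k1 + k2).
t=0.000000, w=2.070000:
  k1 = f(0.000000, 2.070000) = -4.670541
  k2 = f(0.520000, -0.358681) = 0.379769
  w ← 2.070000 + (0.52/2)·(-4.670541 + 0.379769) = 0.954399
t=0.520000, w=0.954399:
  k1 = f(0.520000, 0.954399) = -0.472857
  k2 = f(1.040000, 0.708514) = 0.492829
  w ← 0.954399 + (0.52/2)·(-0.472857 + 0.492829) = 0.959592
w(1.04) ≈ 0.9596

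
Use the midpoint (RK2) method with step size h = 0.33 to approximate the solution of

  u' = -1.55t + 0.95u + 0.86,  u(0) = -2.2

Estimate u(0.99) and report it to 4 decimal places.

-5.1938

Midpoint: k1 = f(t_n, u_n); k2 = f(t_n + h/2, u_n + (h/2)·k1); u_{n+1} = u_n + h·k2.
t=0.000000, u=-2.200000:
  k1 = f(0.000000, -2.200000) = -1.230000
  k2 = f(0.165000, -2.402950) = -1.678552
  u ← -2.200000 + 0.33·(-1.678552) = -2.753922
t=0.330000, u=-2.753922:
  k1 = f(0.330000, -2.753922) = -2.267726
  k2 = f(0.495000, -3.128097) = -2.878942
  u ← -2.753922 + 0.33·(-2.878942) = -3.703973
t=0.660000, u=-3.703973:
  k1 = f(0.660000, -3.703973) = -3.681775
  k2 = f(0.825000, -4.311466) = -4.514643
  u ← -3.703973 + 0.33·(-4.514643) = -5.193805
u(0.99) ≈ -5.1938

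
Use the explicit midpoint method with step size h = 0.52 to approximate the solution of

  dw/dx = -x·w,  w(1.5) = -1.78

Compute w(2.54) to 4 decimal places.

-0.3437

Midpoint: k1 = f(x_n, w_n); k2 = f(x_n + h/2, w_n + (h/2)·k1); w_{n+1} = w_n + h·k2.
x=1.500000, w=-1.780000:
  k1 = f(1.500000, -1.780000) = 2.670000
  k2 = f(1.760000, -1.085800) = 1.911008
  w ← -1.780000 + 0.52·1.911008 = -0.786276
x=2.020000, w=-0.786276:
  k1 = f(2.020000, -0.786276) = 1.588277
  k2 = f(2.280000, -0.373324) = 0.851178
  w ← -0.786276 + 0.52·0.851178 = -0.343663
w(2.54) ≈ -0.3437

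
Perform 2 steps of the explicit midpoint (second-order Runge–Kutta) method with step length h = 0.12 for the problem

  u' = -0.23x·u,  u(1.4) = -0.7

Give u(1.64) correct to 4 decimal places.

Midpoint: k1 = f(x_n, u_n); k2 = f(x_n + h/2, u_n + (h/2)·k1); u_{n+1} = u_n + h·k2.
x=1.400000, u=-0.700000:
  k1 = f(1.400000, -0.700000) = 0.225400
  k2 = f(1.460000, -0.686476) = 0.230519
  u ← -0.700000 + 0.12·0.230519 = -0.672338
x=1.520000, u=-0.672338:
  k1 = f(1.520000, -0.672338) = 0.235049
  k2 = f(1.580000, -0.658235) = 0.239203
  u ← -0.672338 + 0.12·0.239203 = -0.643633
u(1.64) ≈ -0.6436

-0.6436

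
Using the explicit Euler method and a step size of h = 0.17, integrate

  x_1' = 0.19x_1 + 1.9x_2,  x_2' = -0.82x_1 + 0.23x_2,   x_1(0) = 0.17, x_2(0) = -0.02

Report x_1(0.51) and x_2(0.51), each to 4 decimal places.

Euler on (x_1,x_2): x_1_{n+1} = x_1_n + h·x_1', x_2_{n+1} = x_2_n + h·x_2'.
0.000000: (0.170000, -0.020000); f=(-0.005700, -0.144000) → (0.169031, -0.044480)
0.170000: (0.169031, -0.044480); f=(-0.052396, -0.148836) → (0.160124, -0.069782)
0.340000: (0.160124, -0.069782); f=(-0.102162, -0.147351) → (0.142756, -0.094832)
(x_1(0.51), x_2(0.51)) ≈ (0.1428, -0.0948)

0.1428, -0.0948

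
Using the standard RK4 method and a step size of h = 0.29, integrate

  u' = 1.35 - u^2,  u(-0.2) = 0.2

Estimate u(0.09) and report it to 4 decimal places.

RK4: k1 = f(s_n, u_n); k2 = f(s_n + h/2, u_n + (h/2)·k1); k3 = f(s_n + h/2, u_n + (h/2)·k2); k4 = f(s_n + h, u_n + h·k3); u_{n+1} = u_n + (h/6)·(k1 + 2k2 + 2k3 + k4).
s=-0.200000, u=0.200000:
  k1 = f(-0.200000, 0.200000) = 1.310000
  k2 = f(-0.055000, 0.389950) = 1.197939
  k3 = f(-0.055000, 0.373701) = 1.210347
  k4 = f(0.090000, 0.551001) = 1.046398
  u ← 0.200000 + (0.29/6)·(k1 + 2k2 + 2k3 + k4) = 0.546694
u(0.09) ≈ 0.5467

0.5467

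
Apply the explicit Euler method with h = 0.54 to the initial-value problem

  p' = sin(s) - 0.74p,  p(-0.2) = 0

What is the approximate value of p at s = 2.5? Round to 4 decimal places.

Euler: p_{n+1} = p_n + h·f(s_n, p_n).
s=-0.200000, p=0.000000: f=-0.198669 → p ← 0.000000 + 0.54·(-0.198669) = -0.107281
s=0.340000, p=-0.107281: f=0.412875 → p ← -0.107281 + 0.54·0.412875 = 0.115671
s=0.880000, p=0.115671: f=0.685142 → p ← 0.115671 + 0.54·0.685142 = 0.485648
s=1.420000, p=0.485648: f=0.629272 → p ← 0.485648 + 0.54·0.629272 = 0.825455
s=1.960000, p=0.825455: f=0.314375 → p ← 0.825455 + 0.54·0.314375 = 0.995217
p(2.5) ≈ 0.9952

0.9952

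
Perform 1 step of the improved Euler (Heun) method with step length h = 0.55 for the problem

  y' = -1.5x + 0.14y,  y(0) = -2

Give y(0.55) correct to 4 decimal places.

-2.3868

Heun: k1 = f(x_n, y_n); k2 = f(x_n + h, y_n + h·k1); y_{n+1} = y_n + (h/2)·(k1 + k2).
x=0.000000, y=-2.000000:
  k1 = f(0.000000, -2.000000) = -0.280000
  k2 = f(0.550000, -2.154000) = -1.126560
  y ← -2.000000 + (0.55/2)·(-0.280000 + (-1.126560)) = -2.386804
y(0.55) ≈ -2.3868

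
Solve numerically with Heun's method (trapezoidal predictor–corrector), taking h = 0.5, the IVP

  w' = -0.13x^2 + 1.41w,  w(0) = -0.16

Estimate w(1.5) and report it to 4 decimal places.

-1.4429

Heun: k1 = f(x_n, w_n); k2 = f(x_n + h, w_n + h·k1); w_{n+1} = w_n + (h/2)·(k1 + k2).
x=0.000000, w=-0.160000:
  k1 = f(0.000000, -0.160000) = -0.225600
  k2 = f(0.500000, -0.272800) = -0.417148
  w ← -0.160000 + (0.5/2)·(-0.225600 + (-0.417148)) = -0.320687
x=0.500000, w=-0.320687:
  k1 = f(0.500000, -0.320687) = -0.484669
  k2 = f(1.000000, -0.563021) = -0.923860
  w ← -0.320687 + (0.5/2)·(-0.484669 + (-0.923860)) = -0.672819
x=1.000000, w=-0.672819:
  k1 = f(1.000000, -0.672819) = -1.078675
  k2 = f(1.500000, -1.212157) = -2.001641
  w ← -0.672819 + (0.5/2)·(-1.078675 + (-2.001641)) = -1.442898
w(1.5) ≈ -1.4429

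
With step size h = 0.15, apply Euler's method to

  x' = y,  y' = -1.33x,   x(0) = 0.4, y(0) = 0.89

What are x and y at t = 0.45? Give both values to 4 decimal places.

0.7606, 0.5731

Euler on (x,y): x_{n+1} = x_n + h·x', y_{n+1} = y_n + h·y'.
0.000000: (0.400000, 0.890000); f=(0.890000, -0.532000) → (0.533500, 0.810200)
0.150000: (0.533500, 0.810200); f=(0.810200, -0.709555) → (0.655030, 0.703767)
0.300000: (0.655030, 0.703767); f=(0.703767, -0.871190) → (0.760595, 0.573088)
(x(0.45), y(0.45)) ≈ (0.7606, 0.5731)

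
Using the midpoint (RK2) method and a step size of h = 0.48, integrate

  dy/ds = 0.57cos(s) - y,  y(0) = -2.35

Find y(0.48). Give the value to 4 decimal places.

Midpoint: k1 = f(s_n, y_n); k2 = f(s_n + h/2, y_n + (h/2)·k1); y_{n+1} = y_n + h·k2.
s=0.000000, y=-2.350000:
  k1 = f(0.000000, -2.350000) = 2.920000
  k2 = f(0.240000, -1.649200) = 2.202863
  y ← -2.350000 + 0.48·2.202863 = -1.292626
y(0.48) ≈ -1.2926

-1.2926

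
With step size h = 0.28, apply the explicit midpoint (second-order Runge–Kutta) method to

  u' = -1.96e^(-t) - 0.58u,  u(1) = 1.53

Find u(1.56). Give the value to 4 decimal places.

0.8518

Midpoint: k1 = f(t_n, u_n); k2 = f(t_n + h/2, u_n + (h/2)·k1); u_{n+1} = u_n + h·k2.
t=1.000000, u=1.530000:
  k1 = f(1.000000, 1.530000) = -1.608444
  k2 = f(1.140000, 1.304818) = -1.383640
  u ← 1.530000 + 0.28·(-1.383640) = 1.142581
t=1.280000, u=1.142581:
  k1 = f(1.280000, 1.142581) = -1.207650
  k2 = f(1.420000, 0.973510) = -1.038395
  u ← 1.142581 + 0.28·(-1.038395) = 0.851830
u(1.56) ≈ 0.8518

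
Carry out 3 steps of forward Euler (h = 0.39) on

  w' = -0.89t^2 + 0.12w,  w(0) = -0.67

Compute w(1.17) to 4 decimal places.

-1.0350

Euler: w_{n+1} = w_n + h·f(t_n, w_n).
t=0.000000, w=-0.670000: f=-0.080400 → w ← -0.670000 + 0.39·(-0.080400) = -0.701356
t=0.390000, w=-0.701356: f=-0.219532 → w ← -0.701356 + 0.39·(-0.219532) = -0.786973
t=0.780000, w=-0.786973: f=-0.635913 → w ← -0.786973 + 0.39·(-0.635913) = -1.034979
w(1.17) ≈ -1.0350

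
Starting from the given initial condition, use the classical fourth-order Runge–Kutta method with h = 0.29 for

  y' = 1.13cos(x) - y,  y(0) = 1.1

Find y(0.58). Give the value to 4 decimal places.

1.0818

RK4: k1 = f(x_n, y_n); k2 = f(x_n + h/2, y_n + (h/2)·k1); k3 = f(x_n + h/2, y_n + (h/2)·k2); k4 = f(x_n + h, y_n + h·k3); y_{n+1} = y_n + (h/6)·(k1 + 2k2 + 2k3 + k4).
x=0.000000, y=1.100000:
  k1 = f(0.000000, 1.100000) = 0.030000
  k2 = f(0.145000, 1.104350) = 0.013792
  k3 = f(0.145000, 1.102000) = 0.016142
  k4 = f(0.290000, 1.104681) = -0.021866
  y ← 1.100000 + (0.29/6)·(k1 + 2k2 + 2k3 + k4) = 1.103287
x=0.290000, y=1.103287:
  k1 = f(0.290000, 1.103287) = -0.020471
  k2 = f(0.435000, 1.100318) = -0.075555
  k3 = f(0.435000, 1.092331) = -0.067568
  k4 = f(0.580000, 1.083692) = -0.138489
  y ← 1.103287 + (0.29/6)·(k1 + 2k2 + 2k3 + k4) = 1.081768
y(0.58) ≈ 1.0818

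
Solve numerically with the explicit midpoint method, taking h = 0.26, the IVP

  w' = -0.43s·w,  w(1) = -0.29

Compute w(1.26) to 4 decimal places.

Midpoint: k1 = f(s_n, w_n); k2 = f(s_n + h/2, w_n + (h/2)·k1); w_{n+1} = w_n + h·k2.
s=1.000000, w=-0.290000:
  k1 = f(1.000000, -0.290000) = 0.124700
  k2 = f(1.130000, -0.273789) = 0.133034
  w ← -0.290000 + 0.26·0.133034 = -0.255411
w(1.26) ≈ -0.2554

-0.2554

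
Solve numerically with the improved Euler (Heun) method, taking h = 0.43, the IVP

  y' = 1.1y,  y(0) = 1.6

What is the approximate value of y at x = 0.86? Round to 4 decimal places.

4.0189

Heun: k1 = f(x_n, y_n); k2 = f(x_n + h, y_n + h·k1); y_{n+1} = y_n + (h/2)·(k1 + k2).
x=0.000000, y=1.600000:
  k1 = f(0.000000, 1.600000) = 1.760000
  k2 = f(0.430000, 2.356800) = 2.592480
  y ← 1.600000 + (0.43/2)·(1.760000 + 2.592480) = 2.535783
x=0.430000, y=2.535783:
  k1 = f(0.430000, 2.535783) = 2.789362
  k2 = f(0.860000, 3.735209) = 4.108730
  y ← 2.535783 + (0.43/2)·(2.789362 + 4.108730) = 4.018873
y(0.86) ≈ 4.0189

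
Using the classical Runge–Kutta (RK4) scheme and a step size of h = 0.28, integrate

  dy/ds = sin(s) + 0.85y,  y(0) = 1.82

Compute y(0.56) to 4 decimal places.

RK4: k1 = f(s_n, y_n); k2 = f(s_n + h/2, y_n + (h/2)·k1); k3 = f(s_n + h/2, y_n + (h/2)·k2); k4 = f(s_n + h, y_n + h·k3); y_{n+1} = y_n + (h/6)·(k1 + 2k2 + 2k3 + k4).
s=0.000000, y=1.820000:
  k1 = f(0.000000, 1.820000) = 1.547000
  k2 = f(0.140000, 2.036580) = 1.870636
  k3 = f(0.140000, 2.081889) = 1.909149
  k4 = f(0.280000, 2.354562) = 2.277733
  y ← 1.820000 + (0.28/6)·(k1 + 2k2 + 2k3 + k4) = 2.351267
s=0.280000, y=2.351267:
  k1 = f(0.280000, 2.351267) = 2.274933
  k2 = f(0.420000, 2.669758) = 2.677055
  k3 = f(0.420000, 2.726055) = 2.724907
  k4 = f(0.560000, 3.114242) = 3.178291
  y ← 2.351267 + (0.28/6)·(k1 + 2k2 + 2k3 + k4) = 3.109934
y(0.56) ≈ 3.1099

3.1099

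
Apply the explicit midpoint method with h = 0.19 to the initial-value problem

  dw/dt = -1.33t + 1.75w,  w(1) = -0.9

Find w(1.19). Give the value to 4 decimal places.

Midpoint: k1 = f(t_n, w_n); k2 = f(t_n + h/2, w_n + (h/2)·k1); w_{n+1} = w_n + h·k2.
t=1.000000, w=-0.900000:
  k1 = f(1.000000, -0.900000) = -2.905000
  k2 = f(1.095000, -1.175975) = -3.514306
  w ← -0.900000 + 0.19·(-3.514306) = -1.567718
w(1.19) ≈ -1.5677

-1.5677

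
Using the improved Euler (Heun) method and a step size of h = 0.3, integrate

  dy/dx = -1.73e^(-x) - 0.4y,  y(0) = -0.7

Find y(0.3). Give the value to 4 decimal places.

Heun: k1 = f(x_n, y_n); k2 = f(x_n + h, y_n + h·k1); y_{n+1} = y_n + (h/2)·(k1 + k2).
x=0.000000, y=-0.700000:
  k1 = f(0.000000, -0.700000) = -1.450000
  k2 = f(0.300000, -1.135000) = -0.827616
  y ← -0.700000 + (0.3/2)·(-1.450000 + (-0.827616)) = -1.041642
y(0.3) ≈ -1.0416

-1.0416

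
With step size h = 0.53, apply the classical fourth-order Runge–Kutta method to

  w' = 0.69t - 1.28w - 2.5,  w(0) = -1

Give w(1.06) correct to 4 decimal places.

-1.4475

RK4: k1 = f(t_n, w_n); k2 = f(t_n + h/2, w_n + (h/2)·k1); k3 = f(t_n + h/2, w_n + (h/2)·k2); k4 = f(t_n + h, w_n + h·k3); w_{n+1} = w_n + (h/6)·(k1 + 2k2 + 2k3 + k4).
t=0.000000, w=-1.000000:
  k1 = f(0.000000, -1.000000) = -1.220000
  k2 = f(0.265000, -1.323300) = -0.623326
  k3 = f(0.265000, -1.165181) = -0.825718
  k4 = f(0.530000, -1.437630) = -0.294133
  w ← -1.000000 + (0.53/6)·(k1 + 2k2 + 2k3 + k4) = -1.389746
t=0.530000, w=-1.389746:
  k1 = f(0.530000, -1.389746) = -0.355425
  k2 = f(0.795000, -1.483934) = -0.052015
  k3 = f(0.795000, -1.403530) = -0.154932
  k4 = f(1.060000, -1.471860) = 0.115381
  w ← -1.389746 + (0.53/6)·(k1 + 2k2 + 2k3 + k4) = -1.447511
w(1.06) ≈ -1.4475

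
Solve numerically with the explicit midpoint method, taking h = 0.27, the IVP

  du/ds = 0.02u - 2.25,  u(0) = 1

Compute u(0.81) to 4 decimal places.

-0.8210

Midpoint: k1 = f(s_n, u_n); k2 = f(s_n + h/2, u_n + (h/2)·k1); u_{n+1} = u_n + h·k2.
s=0.000000, u=1.000000:
  k1 = f(0.000000, 1.000000) = -2.230000
  k2 = f(0.135000, 0.698950) = -2.236021
  u ← 1.000000 + 0.27·(-2.236021) = 0.396274
s=0.270000, u=0.396274:
  k1 = f(0.270000, 0.396274) = -2.242075
  k2 = f(0.405000, 0.093594) = -2.248128
  u ← 0.396274 + 0.27·(-2.248128) = -0.210720
s=0.540000, u=-0.210720:
  k1 = f(0.540000, -0.210720) = -2.254214
  k2 = f(0.675000, -0.515039) = -2.260301
  u ← -0.210720 + 0.27·(-2.260301) = -0.821001
u(0.81) ≈ -0.8210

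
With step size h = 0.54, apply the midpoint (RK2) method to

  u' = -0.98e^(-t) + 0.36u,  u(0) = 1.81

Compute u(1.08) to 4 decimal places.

1.8465

Midpoint: k1 = f(t_n, u_n); k2 = f(t_n + h/2, u_n + (h/2)·k1); u_{n+1} = u_n + h·k2.
t=0.000000, u=1.810000:
  k1 = f(0.000000, 1.810000) = -0.328400
  k2 = f(0.270000, 1.721332) = -0.128432
  u ← 1.810000 + 0.54·(-0.128432) = 1.740647
t=0.540000, u=1.740647:
  k1 = f(0.540000, 1.740647) = 0.055539
  k2 = f(0.810000, 1.755642) = 0.196070
  u ← 1.740647 + 0.54·0.196070 = 1.846524
u(1.08) ≈ 1.8465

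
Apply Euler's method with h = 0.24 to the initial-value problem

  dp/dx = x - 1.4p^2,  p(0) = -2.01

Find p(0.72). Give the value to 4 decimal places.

-24.0385

Euler: p_{n+1} = p_n + h·f(x_n, p_n).
x=0.000000, p=-2.010000: f=-5.656140 → p ← -2.010000 + 0.24·(-5.656140) = -3.367474
x=0.240000, p=-3.367474: f=-15.635830 → p ← -3.367474 + 0.24·(-15.635830) = -7.120073
x=0.480000, p=-7.120073: f=-70.493611 → p ← -7.120073 + 0.24·(-70.493611) = -24.038539
p(0.72) ≈ -24.0385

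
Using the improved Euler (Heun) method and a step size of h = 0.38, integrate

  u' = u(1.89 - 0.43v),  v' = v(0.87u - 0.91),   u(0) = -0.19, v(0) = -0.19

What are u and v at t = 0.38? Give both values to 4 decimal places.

Heun on (u,v): k1 = f(t_n, state_n); k2 = f(t_n + h, state_n + h·k1); state_{n+1} = state_n + (h/2)·(k1 + k2).
0.000000: (-0.190000, -0.190000)
  k1 = (-0.374623, 0.204307)
  predictor → (-0.332357, -0.112363)
  k2 = (-0.644212, 0.134741)
  → (-0.383579, -0.125581)
(u(0.38), v(0.38)) ≈ (-0.3836, -0.1256)

-0.3836, -0.1256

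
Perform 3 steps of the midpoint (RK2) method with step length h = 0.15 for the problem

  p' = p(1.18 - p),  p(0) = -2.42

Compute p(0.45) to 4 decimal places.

Midpoint: k1 = f(x_n, p_n); k2 = f(x_n + h/2, p_n + (h/2)·k1); p_{n+1} = p_n + h·k2.
x=0.000000, p=-2.420000:
  k1 = f(0.000000, -2.420000) = -8.712000
  k2 = f(0.075000, -3.073400) = -13.072400
  p ← -2.420000 + 0.15·(-13.072400) = -4.380860
x=0.150000, p=-4.380860:
  k1 = f(0.150000, -4.380860) = -24.361348
  k2 = f(0.225000, -6.207961) = -45.864175
  p ← -4.380860 + 0.15·(-45.864175) = -11.260486
x=0.300000, p=-11.260486:
  k1 = f(0.300000, -11.260486) = -140.085922
  k2 = f(0.375000, -21.766930) = -499.484231
  p ← -11.260486 + 0.15·(-499.484231) = -86.183121
p(0.45) ≈ -86.1831

-86.1831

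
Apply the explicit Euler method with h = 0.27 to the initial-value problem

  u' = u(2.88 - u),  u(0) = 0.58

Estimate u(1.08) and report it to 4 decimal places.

Euler: u_{n+1} = u_n + h·f(t_n, u_n).
t=0.000000, u=0.580000: f=1.334000 → u ← 0.580000 + 0.27·1.334000 = 0.940180
t=0.270000, u=0.940180: f=1.823780 → u ← 0.940180 + 0.27·1.823780 = 1.432601
t=0.540000, u=1.432601: f=2.073545 → u ← 1.432601 + 0.27·2.073545 = 1.992458
t=0.810000, u=1.992458: f=1.768390 → u ← 1.992458 + 0.27·1.768390 = 2.469923
u(1.08) ≈ 2.4699

2.4699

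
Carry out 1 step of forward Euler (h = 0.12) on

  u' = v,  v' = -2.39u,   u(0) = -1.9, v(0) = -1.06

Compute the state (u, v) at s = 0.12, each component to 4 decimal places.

Euler on (u,v): u_{n+1} = u_n + h·u', v_{n+1} = v_n + h·v'.
0.000000: (-1.900000, -1.060000); f=(-1.060000, 4.541000) → (-2.027200, -0.515080)
(u(0.12), v(0.12)) ≈ (-2.0272, -0.5151)

-2.0272, -0.5151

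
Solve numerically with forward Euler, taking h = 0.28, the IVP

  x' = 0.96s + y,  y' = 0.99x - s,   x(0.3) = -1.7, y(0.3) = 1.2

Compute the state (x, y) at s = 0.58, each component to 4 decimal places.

Euler on (x,y): x_{n+1} = x_n + h·x', y_{n+1} = y_n + h·y'.
0.300000: (-1.700000, 1.200000); f=(1.488000, -1.983000) → (-1.283360, 0.644760)
(x(0.58), y(0.58)) ≈ (-1.2834, 0.6448)

-1.2834, 0.6448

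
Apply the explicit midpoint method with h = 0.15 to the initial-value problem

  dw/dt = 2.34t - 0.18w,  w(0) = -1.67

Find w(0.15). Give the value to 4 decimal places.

Midpoint: k1 = f(t_n, w_n); k2 = f(t_n + h/2, w_n + (h/2)·k1); w_{n+1} = w_n + h·k2.
t=0.000000, w=-1.670000:
  k1 = f(0.000000, -1.670000) = 0.300600
  k2 = f(0.075000, -1.647455) = 0.472042
  w ← -1.670000 + 0.15·0.472042 = -1.599194
w(0.15) ≈ -1.5992

-1.5992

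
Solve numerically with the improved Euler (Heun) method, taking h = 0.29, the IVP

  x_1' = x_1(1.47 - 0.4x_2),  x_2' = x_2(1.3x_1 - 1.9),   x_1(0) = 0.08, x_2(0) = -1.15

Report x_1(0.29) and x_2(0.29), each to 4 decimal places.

0.1330, -0.7117

Heun on (x_1,x_2): k1 = f(t_n, state_n); k2 = f(t_n + h, state_n + h·k1); state_{n+1} = state_n + (h/2)·(k1 + k2).
0.000000: (0.080000, -1.150000)
  k1 = (0.154400, 2.065400)
  predictor → (0.124776, -0.551034)
  k2 = (0.210923, 0.957582)
  → (0.132972, -0.711668)
(x_1(0.29), x_2(0.29)) ≈ (0.1330, -0.7117)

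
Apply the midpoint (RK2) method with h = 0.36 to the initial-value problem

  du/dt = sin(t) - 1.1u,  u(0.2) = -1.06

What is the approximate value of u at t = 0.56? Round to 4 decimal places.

-0.6040

Midpoint: k1 = f(t_n, u_n); k2 = f(t_n + h/2, u_n + (h/2)·k1); u_{n+1} = u_n + h·k2.
t=0.200000, u=-1.060000:
  k1 = f(0.200000, -1.060000) = 1.364669
  k2 = f(0.380000, -0.814360) = 1.266716
  u ← -1.060000 + 0.36·1.266716 = -0.603982
u(0.56) ≈ -0.6040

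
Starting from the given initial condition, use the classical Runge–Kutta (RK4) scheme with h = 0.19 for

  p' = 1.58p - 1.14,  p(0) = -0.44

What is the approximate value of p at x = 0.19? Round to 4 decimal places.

-0.8467

RK4: k1 = f(x_n, p_n); k2 = f(x_n + h/2, p_n + (h/2)·k1); k3 = f(x_n + h/2, p_n + (h/2)·k2); k4 = f(x_n + h, p_n + h·k3); p_{n+1} = p_n + (h/6)·(k1 + 2k2 + 2k3 + k4).
x=0.000000, p=-0.440000:
  k1 = f(0.000000, -0.440000) = -1.835200
  k2 = f(0.095000, -0.614344) = -2.110664
  k3 = f(0.095000, -0.640513) = -2.152011
  k4 = f(0.190000, -0.848882) = -2.481234
  p ← -0.440000 + (0.19/6)·(k1 + 2k2 + 2k3 + k4) = -0.846656
p(0.19) ≈ -0.8467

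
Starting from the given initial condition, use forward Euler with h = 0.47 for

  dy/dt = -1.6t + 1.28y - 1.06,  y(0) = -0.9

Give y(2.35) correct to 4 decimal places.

-23.7606

Euler: y_{n+1} = y_n + h·f(t_n, y_n).
t=0.000000, y=-0.900000: f=-2.212000 → y ← -0.900000 + 0.47·(-2.212000) = -1.939640
t=0.470000, y=-1.939640: f=-4.294739 → y ← -1.939640 + 0.47·(-4.294739) = -3.958167
t=0.940000, y=-3.958167: f=-7.630454 → y ← -3.958167 + 0.47·(-7.630454) = -7.544481
t=1.410000, y=-7.544481: f=-12.972936 → y ← -7.544481 + 0.47·(-12.972936) = -13.641761
t=1.880000, y=-13.641761: f=-21.529454 → y ← -13.641761 + 0.47·(-21.529454) = -23.760604
y(2.35) ≈ -23.7606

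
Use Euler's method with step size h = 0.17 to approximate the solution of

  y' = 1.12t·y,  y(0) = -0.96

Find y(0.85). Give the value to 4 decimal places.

-1.3076

Euler: y_{n+1} = y_n + h·f(t_n, y_n).
t=0.000000, y=-0.960000: f=0.000000 → y ← -0.960000 + 0.17·0.000000 = -0.960000
t=0.170000, y=-0.960000: f=-0.182784 → y ← -0.960000 + 0.17·(-0.182784) = -0.991073
t=0.340000, y=-0.991073: f=-0.377401 → y ← -0.991073 + 0.17·(-0.377401) = -1.055231
t=0.510000, y=-1.055231: f=-0.602748 → y ← -1.055231 + 0.17·(-0.602748) = -1.157699
t=0.680000, y=-1.157699: f=-0.881703 → y ← -1.157699 + 0.17·(-0.881703) = -1.307588
y(0.85) ≈ -1.3076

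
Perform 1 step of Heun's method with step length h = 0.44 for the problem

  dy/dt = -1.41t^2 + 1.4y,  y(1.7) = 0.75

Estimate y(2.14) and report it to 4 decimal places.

Heun: k1 = f(t_n, y_n); k2 = f(t_n + h, y_n + h·k1); y_{n+1} = y_n + (h/2)·(k1 + k2).
t=1.700000, y=0.750000:
  k1 = f(1.700000, 0.750000) = -3.024900
  k2 = f(2.140000, -0.580956) = -7.270574
  y ← 0.750000 + (0.44/2)·(-3.024900 + (-7.270574)) = -1.515004
y(2.14) ≈ -1.5150

-1.5150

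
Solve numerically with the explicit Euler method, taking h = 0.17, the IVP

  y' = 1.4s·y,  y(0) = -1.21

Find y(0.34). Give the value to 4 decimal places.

-1.2590

Euler: y_{n+1} = y_n + h·f(s_n, y_n).
s=0.000000, y=-1.210000: f=0.000000 → y ← -1.210000 + 0.17·0.000000 = -1.210000
s=0.170000, y=-1.210000: f=-0.287980 → y ← -1.210000 + 0.17·(-0.287980) = -1.258957
y(0.34) ≈ -1.2590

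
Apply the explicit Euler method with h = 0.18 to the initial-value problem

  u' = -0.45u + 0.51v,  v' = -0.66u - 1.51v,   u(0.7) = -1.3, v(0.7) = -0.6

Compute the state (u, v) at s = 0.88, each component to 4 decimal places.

Euler on (u,v): u_{n+1} = u_n + h·u', v_{n+1} = v_n + h·v'.
0.700000: (-1.300000, -0.600000); f=(0.279000, 1.764000) → (-1.249780, -0.282480)
(u(0.88), v(0.88)) ≈ (-1.2498, -0.2825)

-1.2498, -0.2825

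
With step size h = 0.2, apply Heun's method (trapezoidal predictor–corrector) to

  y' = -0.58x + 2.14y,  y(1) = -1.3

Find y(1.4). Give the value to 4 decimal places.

-3.4141

Heun: k1 = f(x_n, y_n); k2 = f(x_n + h, y_n + h·k1); y_{n+1} = y_n + (h/2)·(k1 + k2).
x=1.000000, y=-1.300000:
  k1 = f(1.000000, -1.300000) = -3.362000
  k2 = f(1.200000, -1.972400) = -4.916936
  y ← -1.300000 + (0.2/2)·(-3.362000 + (-4.916936)) = -2.127894
x=1.200000, y=-2.127894:
  k1 = f(1.200000, -2.127894) = -5.249692
  k2 = f(1.400000, -3.177832) = -7.612561
  y ← -2.127894 + (0.2/2)·(-5.249692 + (-7.612561)) = -3.414119
y(1.4) ≈ -3.4141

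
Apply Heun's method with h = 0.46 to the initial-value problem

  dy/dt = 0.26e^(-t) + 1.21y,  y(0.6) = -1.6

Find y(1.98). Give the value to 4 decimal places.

Heun: k1 = f(t_n, y_n); k2 = f(t_n + h, y_n + h·k1); y_{n+1} = y_n + (h/2)·(k1 + k2).
t=0.600000, y=-1.600000:
  k1 = f(0.600000, -1.600000) = -1.793309
  k2 = f(1.060000, -2.424922) = -2.844077
  y ← -1.600000 + (0.46/2)·(-1.793309 + (-2.844077)) = -2.666599
t=1.060000, y=-2.666599:
  k1 = f(1.060000, -2.666599) = -3.136506
  k2 = f(1.520000, -4.109392) = -4.915499
  y ← -2.666599 + (0.46/2)·(-3.136506 + (-4.915499)) = -4.518560
t=1.520000, y=-4.518560:
  k1 = f(1.520000, -4.518560) = -5.410592
  k2 = f(1.980000, -7.007432) = -8.443095
  y ← -4.518560 + (0.46/2)·(-5.410592 + (-8.443095)) = -7.704908
y(1.98) ≈ -7.7049

-7.7049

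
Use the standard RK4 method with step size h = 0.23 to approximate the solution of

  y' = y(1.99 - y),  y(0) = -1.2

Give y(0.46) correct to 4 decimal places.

RK4: k1 = f(s_n, y_n); k2 = f(s_n + h/2, y_n + (h/2)·k1); k3 = f(s_n + h/2, y_n + (h/2)·k2); k4 = f(s_n + h, y_n + h·k3); y_{n+1} = y_n + (h/6)·(k1 + 2k2 + 2k3 + k4).
s=0.000000, y=-1.200000:
  k1 = f(0.000000, -1.200000) = -3.828000
  k2 = f(0.115000, -1.640220) = -5.954359
  k3 = f(0.115000, -1.884751) = -7.302943
  k4 = f(0.230000, -2.879677) = -14.023096
  y ← -1.200000 + (0.23/6)·(k1 + 2k2 + 2k3 + k4) = -2.900685
s=0.230000, y=-2.900685:
  k1 = f(0.230000, -2.900685) = -14.186338
  k2 = f(0.345000, -4.532114) = -29.558964
  k3 = f(0.345000, -6.299966) = -52.226505
  k4 = f(0.460000, -14.912781) = -252.067482
  y ← -2.900685 + (0.23/6)·(k1 + 2k2 + 2k3 + k4) = -19.377301
y(0.46) ≈ -19.3773

-19.3773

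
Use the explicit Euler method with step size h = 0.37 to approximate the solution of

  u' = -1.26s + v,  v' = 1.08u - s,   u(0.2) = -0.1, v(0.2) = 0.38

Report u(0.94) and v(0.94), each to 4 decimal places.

-0.2199, 0.0341

Euler on (u,v): u_{n+1} = u_n + h·u', v_{n+1} = v_n + h·v'.
0.200000: (-0.100000, 0.380000); f=(0.128000, -0.308000) → (-0.052640, 0.266040)
0.570000: (-0.052640, 0.266040); f=(-0.452160, -0.626851) → (-0.219939, 0.034105)
(u(0.94), v(0.94)) ≈ (-0.2199, 0.0341)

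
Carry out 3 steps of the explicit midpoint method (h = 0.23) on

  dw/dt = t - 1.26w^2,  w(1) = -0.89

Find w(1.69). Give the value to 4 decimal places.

Midpoint: k1 = f(t_n, w_n); k2 = f(t_n + h/2, w_n + (h/2)·k1); w_{n+1} = w_n + h·k2.
t=1.000000, w=-0.890000:
  k1 = f(1.000000, -0.890000) = 0.001954
  k2 = f(1.115000, -0.889775) = 0.117458
  w ← -0.890000 + 0.23·0.117458 = -0.862985
t=1.230000, w=-0.862985:
  k1 = f(1.230000, -0.862985) = 0.291624
  k2 = f(1.345000, -0.829448) = 0.478140
  w ← -0.862985 + 0.23·0.478140 = -0.753012
t=1.460000, w=-0.753012:
  k1 = f(1.460000, -0.753012) = 0.745545
  k2 = f(1.575000, -0.667275) = 1.013978
  w ← -0.753012 + 0.23·1.013978 = -0.519797
w(1.69) ≈ -0.5198

-0.5198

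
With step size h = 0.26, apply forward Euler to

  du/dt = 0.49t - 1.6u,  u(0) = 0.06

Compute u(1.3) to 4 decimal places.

Euler: u_{n+1} = u_n + h·f(t_n, u_n).
t=0.000000, u=0.060000: f=-0.096000 → u ← 0.060000 + 0.26·(-0.096000) = 0.035040
t=0.260000, u=0.035040: f=0.071336 → u ← 0.035040 + 0.26·0.071336 = 0.053587
t=0.520000, u=0.053587: f=0.169060 → u ← 0.053587 + 0.26·0.169060 = 0.097543
t=0.780000, u=0.097543: f=0.226131 → u ← 0.097543 + 0.26·0.226131 = 0.156337
t=1.040000, u=0.156337: f=0.259461 → u ← 0.156337 + 0.26·0.259461 = 0.223797
u(1.3) ≈ 0.2238

0.2238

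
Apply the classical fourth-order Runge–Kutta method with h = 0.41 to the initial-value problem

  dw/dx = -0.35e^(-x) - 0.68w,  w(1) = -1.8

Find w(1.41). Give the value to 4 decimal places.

-1.3995

RK4: k1 = f(x_n, w_n); k2 = f(x_n + h/2, w_n + (h/2)·k1); k3 = f(x_n + h/2, w_n + (h/2)·k2); k4 = f(x_n + h, w_n + h·k3); w_{n+1} = w_n + (h/6)·(k1 + 2k2 + 2k3 + k4).
x=1.000000, w=-1.800000:
  k1 = f(1.000000, -1.800000) = 1.095242
  k2 = f(1.205000, -1.575475) = 0.966431
  k3 = f(1.205000, -1.601882) = 0.984387
  k4 = f(1.410000, -1.396401) = 0.864103
  w ← -1.800000 + (0.41/6)·(k1 + 2k2 + 2k3 + k4) = -1.399500
w(1.41) ≈ -1.3995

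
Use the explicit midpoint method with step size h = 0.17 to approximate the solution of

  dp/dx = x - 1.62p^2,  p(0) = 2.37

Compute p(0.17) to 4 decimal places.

1.6825

Midpoint: k1 = f(x_n, p_n); k2 = f(x_n + h/2, p_n + (h/2)·k1); p_{n+1} = p_n + h·k2.
x=0.000000, p=2.370000:
  k1 = f(0.000000, 2.370000) = -9.099378
  k2 = f(0.085000, 1.596553) = -4.044349
  p ← 2.370000 + 0.17·(-4.044349) = 1.682461
p(0.17) ≈ 1.6825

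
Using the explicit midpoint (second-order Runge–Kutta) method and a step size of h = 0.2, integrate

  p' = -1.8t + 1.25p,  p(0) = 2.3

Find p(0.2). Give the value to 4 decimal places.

Midpoint: k1 = f(t_n, p_n); k2 = f(t_n + h/2, p_n + (h/2)·k1); p_{n+1} = p_n + h·k2.
t=0.000000, p=2.300000:
  k1 = f(0.000000, 2.300000) = 2.875000
  k2 = f(0.100000, 2.587500) = 3.054375
  p ← 2.300000 + 0.2·3.054375 = 2.910875
p(0.2) ≈ 2.9109

2.9109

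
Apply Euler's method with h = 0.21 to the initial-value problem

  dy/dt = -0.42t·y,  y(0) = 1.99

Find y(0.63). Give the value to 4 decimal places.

Euler: y_{n+1} = y_n + h·f(t_n, y_n).
t=0.000000, y=1.990000: f=0.000000 → y ← 1.990000 + 0.21·0.000000 = 1.990000
t=0.210000, y=1.990000: f=-0.175518 → y ← 1.990000 + 0.21·(-0.175518) = 1.953141
t=0.420000, y=1.953141: f=-0.344534 → y ← 1.953141 + 0.21·(-0.344534) = 1.880789
y(0.63) ≈ 1.8808

1.8808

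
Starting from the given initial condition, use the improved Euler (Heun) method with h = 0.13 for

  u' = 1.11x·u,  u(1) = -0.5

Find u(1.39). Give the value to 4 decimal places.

-0.8367

Heun: k1 = f(x_n, u_n); k2 = f(x_n + h, u_n + h·k1); u_{n+1} = u_n + (h/2)·(k1 + k2).
x=1.000000, u=-0.500000:
  k1 = f(1.000000, -0.500000) = -0.555000
  k2 = f(1.130000, -0.572150) = -0.717648
  u ← -0.500000 + (0.13/2)·(-0.555000 + (-0.717648)) = -0.582722
x=1.130000, u=-0.582722:
  k1 = f(1.130000, -0.582722) = -0.730908
  k2 = f(1.260000, -0.677740) = -0.947887
  u ← -0.582722 + (0.13/2)·(-0.730908 + (-0.947887)) = -0.691844
x=1.260000, u=-0.691844:
  k1 = f(1.260000, -0.691844) = -0.967613
  k2 = f(1.390000, -0.817633) = -1.261527
  u ← -0.691844 + (0.13/2)·(-0.967613 + (-1.261527)) = -0.836738
u(1.39) ≈ -0.8367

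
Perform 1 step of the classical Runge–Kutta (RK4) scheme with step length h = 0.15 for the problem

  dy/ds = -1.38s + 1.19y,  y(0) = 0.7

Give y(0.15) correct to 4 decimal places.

0.8203

RK4: k1 = f(s_n, y_n); k2 = f(s_n + h/2, y_n + (h/2)·k1); k3 = f(s_n + h/2, y_n + (h/2)·k2); k4 = f(s_n + h, y_n + h·k3); y_{n+1} = y_n + (h/6)·(k1 + 2k2 + 2k3 + k4).
s=0.000000, y=0.700000:
  k1 = f(0.000000, 0.700000) = 0.833000
  k2 = f(0.075000, 0.762475) = 0.803845
  k3 = f(0.075000, 0.760288) = 0.801243
  k4 = f(0.150000, 0.820186) = 0.769022
  y ← 0.700000 + (0.15/6)·(k1 + 2k2 + 2k3 + k4) = 0.820305
y(0.15) ≈ 0.8203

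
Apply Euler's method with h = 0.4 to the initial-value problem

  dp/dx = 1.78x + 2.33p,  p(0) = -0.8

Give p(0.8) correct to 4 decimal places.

-2.7013

Euler: p_{n+1} = p_n + h·f(x_n, p_n).
x=0.000000, p=-0.800000: f=-1.864000 → p ← -0.800000 + 0.4·(-1.864000) = -1.545600
x=0.400000, p=-1.545600: f=-2.889248 → p ← -1.545600 + 0.4·(-2.889248) = -2.701299
p(0.8) ≈ -2.7013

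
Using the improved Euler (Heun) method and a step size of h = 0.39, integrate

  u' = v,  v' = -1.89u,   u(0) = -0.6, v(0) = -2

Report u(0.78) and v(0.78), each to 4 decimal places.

-1.6032, -0.1341

Heun on (u,v): k1 = f(x_n, state_n); k2 = f(x_n + h, state_n + h·k1); state_{n+1} = state_n + (h/2)·(k1 + k2).
0.000000: (-0.600000, -2.000000)
  k1 = (-2.000000, 1.134000)
  predictor → (-1.380000, -1.557740)
  k2 = (-1.557740, 2.608200)
  → (-1.293759, -1.270271)
0.390000: (-1.293759, -1.270271)
  k1 = (-1.270271, 2.445205)
  predictor → (-1.789165, -0.316641)
  k2 = (-0.316641, 3.381522)
  → (-1.603207, -0.134059)
(u(0.78), v(0.78)) ≈ (-1.6032, -0.1341)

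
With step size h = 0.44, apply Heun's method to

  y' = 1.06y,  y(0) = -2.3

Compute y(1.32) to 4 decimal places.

-8.9889

Heun: k1 = f(t_n, y_n); k2 = f(t_n + h, y_n + h·k1); y_{n+1} = y_n + (h/2)·(k1 + k2).
t=0.000000, y=-2.300000:
  k1 = f(0.000000, -2.300000) = -2.438000
  k2 = f(0.440000, -3.372720) = -3.575083
  y ← -2.300000 + (0.44/2)·(-2.438000 + (-3.575083)) = -3.622878
t=0.440000, y=-3.622878:
  k1 = f(0.440000, -3.622878) = -3.840251
  k2 = f(0.880000, -5.312589) = -5.631344
  y ← -3.622878 + (0.44/2)·(-3.840251 + (-5.631344)) = -5.706629
t=0.880000, y=-5.706629:
  k1 = f(0.880000, -5.706629) = -6.049027
  k2 = f(1.320000, -8.368201) = -8.870293
  y ← -5.706629 + (0.44/2)·(-6.049027 + (-8.870293)) = -8.988880
y(1.32) ≈ -8.9889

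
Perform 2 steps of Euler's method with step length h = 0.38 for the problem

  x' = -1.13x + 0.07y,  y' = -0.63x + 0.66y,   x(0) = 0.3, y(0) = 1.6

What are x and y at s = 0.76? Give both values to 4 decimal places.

0.1733, 2.3622

Euler on (x,y): x_{n+1} = x_n + h·x', y_{n+1} = y_n + h·y'.
0.000000: (0.300000, 1.600000); f=(-0.227000, 0.867000) → (0.213740, 1.929460)
0.380000: (0.213740, 1.929460); f=(-0.106464, 1.138787) → (0.173284, 2.362199)
(x(0.76), y(0.76)) ≈ (0.1733, 2.3622)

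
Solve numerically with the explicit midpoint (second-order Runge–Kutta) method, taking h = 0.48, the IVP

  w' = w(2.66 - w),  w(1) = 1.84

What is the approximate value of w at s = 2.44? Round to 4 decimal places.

2.5812

Midpoint: k1 = f(s_n, w_n); k2 = f(s_n + h/2, w_n + (h/2)·k1); w_{n+1} = w_n + h·k2.
s=1.000000, w=1.840000:
  k1 = f(1.000000, 1.840000) = 1.508800
  k2 = f(1.240000, 2.202112) = 1.008321
  w ← 1.840000 + 0.48·1.008321 = 2.323994
s=1.480000, w=2.323994:
  k1 = f(1.480000, 2.323994) = 0.780876
  k2 = f(1.720000, 2.511404) = 0.373184
  w ← 2.323994 + 0.48·0.373184 = 2.503122
s=1.960000, w=2.503122:
  k1 = f(1.960000, 2.503122) = 0.392684
  k2 = f(2.200000, 2.597366) = 0.162682
  w ← 2.503122 + 0.48·0.162682 = 2.581210
w(2.44) ≈ 2.5812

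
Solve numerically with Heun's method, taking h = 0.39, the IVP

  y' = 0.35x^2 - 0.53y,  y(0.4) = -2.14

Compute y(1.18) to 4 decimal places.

Heun: k1 = f(x_n, y_n); k2 = f(x_n + h, y_n + h·k1); y_{n+1} = y_n + (h/2)·(k1 + k2).
x=0.400000, y=-2.140000:
  k1 = f(0.400000, -2.140000) = 1.190200
  k2 = f(0.790000, -1.675822) = 1.106621
  y ← -2.140000 + (0.39/2)·(1.190200 + 1.106621) = -1.692120
x=0.790000, y=-1.692120:
  k1 = f(0.790000, -1.692120) = 1.115259
  k2 = f(1.180000, -1.257169) = 1.153640
  y ← -1.692120 + (0.39/2)·(1.115259 + 1.153640) = -1.249685
y(1.18) ≈ -1.2497

-1.2497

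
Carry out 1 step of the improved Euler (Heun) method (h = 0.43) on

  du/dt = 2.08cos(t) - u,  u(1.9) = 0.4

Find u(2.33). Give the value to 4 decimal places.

Heun: k1 = f(t_n, u_n); k2 = f(t_n + h, u_n + h·k1); u_{n+1} = u_n + (h/2)·(k1 + k2).
t=1.900000, u=0.400000:
  k1 = f(1.900000, 0.400000) = -1.072442
  k2 = f(2.330000, -0.061150) = -1.370605
  u ← 0.400000 + (0.43/2)·(-1.072442 + (-1.370605)) = -0.125255
u(2.33) ≈ -0.1253

-0.1253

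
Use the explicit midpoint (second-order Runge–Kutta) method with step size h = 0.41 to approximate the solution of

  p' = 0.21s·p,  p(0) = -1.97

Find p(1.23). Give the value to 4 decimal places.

Midpoint: k1 = f(s_n, p_n); k2 = f(s_n + h/2, p_n + (h/2)·k1); p_{n+1} = p_n + h·k2.
s=0.000000, p=-1.970000:
  k1 = f(0.000000, -1.970000) = 0.000000
  k2 = f(0.205000, -1.970000) = -0.084808
  p ← -1.970000 + 0.41·(-0.084808) = -2.004771
s=0.410000, p=-2.004771:
  k1 = f(0.410000, -2.004771) = -0.172611
  k2 = f(0.615000, -2.040157) = -0.263486
  p ← -2.004771 + 0.41·(-0.263486) = -2.112801
s=0.820000, p=-2.112801:
  k1 = f(0.820000, -2.112801) = -0.363824
  k2 = f(1.025000, -2.187385) = -0.470835
  p ← -2.112801 + 0.41·(-0.470835) = -2.305843
p(1.23) ≈ -2.3058

-2.3058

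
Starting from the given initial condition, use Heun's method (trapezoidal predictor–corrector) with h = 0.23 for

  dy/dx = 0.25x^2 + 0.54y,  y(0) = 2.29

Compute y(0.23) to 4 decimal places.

Heun: k1 = f(x_n, y_n); k2 = f(x_n + h, y_n + h·k1); y_{n+1} = y_n + (h/2)·(k1 + k2).
x=0.000000, y=2.290000:
  k1 = f(0.000000, 2.290000) = 1.236600
  k2 = f(0.230000, 2.574418) = 1.403411
  y ← 2.290000 + (0.23/2)·(1.236600 + 1.403411) = 2.593601
y(0.23) ≈ 2.5936

2.5936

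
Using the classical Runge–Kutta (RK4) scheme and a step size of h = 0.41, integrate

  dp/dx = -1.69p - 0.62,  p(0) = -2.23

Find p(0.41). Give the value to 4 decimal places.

-1.3009

RK4: k1 = f(x_n, p_n); k2 = f(x_n + h/2, p_n + (h/2)·k1); k3 = f(x_n + h/2, p_n + (h/2)·k2); k4 = f(x_n + h, p_n + h·k3); p_{n+1} = p_n + (h/6)·(k1 + 2k2 + 2k3 + k4).
x=0.000000, p=-2.230000:
  k1 = f(0.000000, -2.230000) = 3.148700
  k2 = f(0.205000, -1.584517) = 2.057833
  k3 = f(0.205000, -1.808144) = 2.435764
  k4 = f(0.410000, -1.231337) = 1.460959
  p ← -2.230000 + (0.41/6)·(k1 + 2k2 + 2k3 + k4) = -1.300882
p(0.41) ≈ -1.3009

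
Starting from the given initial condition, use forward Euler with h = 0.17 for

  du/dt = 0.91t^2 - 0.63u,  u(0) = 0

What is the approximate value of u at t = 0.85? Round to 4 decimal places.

0.1249

Euler: u_{n+1} = u_n + h·f(t_n, u_n).
t=0.000000, u=0.000000: f=0.000000 → u ← 0.000000 + 0.17·0.000000 = 0.000000
t=0.170000, u=0.000000: f=0.026299 → u ← 0.000000 + 0.17·0.026299 = 0.004471
t=0.340000, u=0.004471: f=0.102379 → u ← 0.004471 + 0.17·0.102379 = 0.021875
t=0.510000, u=0.021875: f=0.222910 → u ← 0.021875 + 0.17·0.222910 = 0.059770
t=0.680000, u=0.059770: f=0.383129 → u ← 0.059770 + 0.17·0.383129 = 0.124902
u(0.85) ≈ 0.1249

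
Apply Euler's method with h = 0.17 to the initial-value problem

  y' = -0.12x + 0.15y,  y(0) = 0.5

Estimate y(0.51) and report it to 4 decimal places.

Euler: y_{n+1} = y_n + h·f(x_n, y_n).
x=0.000000, y=0.500000: f=0.075000 → y ← 0.500000 + 0.17·0.075000 = 0.512750
x=0.170000, y=0.512750: f=0.056513 → y ← 0.512750 + 0.17·0.056513 = 0.522357
x=0.340000, y=0.522357: f=0.037554 → y ← 0.522357 + 0.17·0.037554 = 0.528741
y(0.51) ≈ 0.5287

0.5287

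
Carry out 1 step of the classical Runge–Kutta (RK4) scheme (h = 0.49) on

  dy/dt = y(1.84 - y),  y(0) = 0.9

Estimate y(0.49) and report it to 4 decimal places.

RK4: k1 = f(t_n, y_n); k2 = f(t_n + h/2, y_n + (h/2)·k1); k3 = f(t_n + h/2, y_n + (h/2)·k2); k4 = f(t_n + h, y_n + h·k3); y_{n+1} = y_n + (h/6)·(k1 + 2k2 + 2k3 + k4).
t=0.000000, y=0.900000:
  k1 = f(0.000000, 0.900000) = 0.846000
  k2 = f(0.245000, 1.107270) = 0.811330
  k3 = f(0.245000, 1.098776) = 0.814439
  k4 = f(0.490000, 1.299075) = 0.702702
  y ← 0.900000 + (0.49/6)·(k1 + 2k2 + 2k3 + k4) = 1.292020
y(0.49) ≈ 1.2920

1.2920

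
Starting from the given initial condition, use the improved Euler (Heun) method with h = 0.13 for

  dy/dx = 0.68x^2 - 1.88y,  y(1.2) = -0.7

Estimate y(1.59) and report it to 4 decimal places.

0.0420

Heun: k1 = f(x_n, y_n); k2 = f(x_n + h, y_n + h·k1); y_{n+1} = y_n + (h/2)·(k1 + k2).
x=1.200000, y=-0.700000:
  k1 = f(1.200000, -0.700000) = 2.295200
  k2 = f(1.330000, -0.401624) = 1.957905
  y ← -0.700000 + (0.13/2)·(2.295200 + 1.957905) = -0.423548
x=1.330000, y=-0.423548:
  k1 = f(1.330000, -0.423548) = 1.999123
  k2 = f(1.460000, -0.163662) = 1.757173
  y ← -0.423548 + (0.13/2)·(1.999123 + 1.757173) = -0.179389
x=1.460000, y=-0.179389:
  k1 = f(1.460000, -0.179389) = 1.786739
  k2 = f(1.590000, 0.052887) = 1.619680
  y ← -0.179389 + (0.13/2)·(1.786739 + 1.619680) = 0.042028
y(1.59) ≈ 0.0420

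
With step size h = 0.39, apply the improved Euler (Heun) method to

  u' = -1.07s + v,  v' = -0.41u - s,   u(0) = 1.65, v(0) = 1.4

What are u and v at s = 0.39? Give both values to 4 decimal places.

2.0632, 1.0165

Heun on (u,v): k1 = f(s_n, state_n); k2 = f(s_n + h, state_n + h·k1); state_{n+1} = state_n + (h/2)·(k1 + k2).
0.000000: (1.650000, 1.400000)
  k1 = (1.400000, -0.676500)
  predictor → (2.196000, 1.136165)
  k2 = (0.718865, -1.290360)
  → (2.063179, 1.016462)
(u(0.39), v(0.39)) ≈ (2.0632, 1.0165)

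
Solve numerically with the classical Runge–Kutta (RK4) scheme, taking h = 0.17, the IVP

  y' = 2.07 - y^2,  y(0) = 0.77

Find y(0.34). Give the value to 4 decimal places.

RK4: k1 = f(t_n, y_n); k2 = f(t_n + h/2, y_n + (h/2)·k1); k3 = f(t_n + h/2, y_n + (h/2)·k2); k4 = f(t_n + h, y_n + h·k3); y_{n+1} = y_n + (h/6)·(k1 + 2k2 + 2k3 + k4).
t=0.000000, y=0.770000:
  k1 = f(0.000000, 0.770000) = 1.477100
  k2 = f(0.085000, 0.895554) = 1.267984
  k3 = f(0.085000, 0.877779) = 1.299505
  k4 = f(0.170000, 0.990916) = 1.088086
  y ← 0.770000 + (0.17/6)·(k1 + 2k2 + 2k3 + k4) = 0.988171
t=0.170000, y=0.988171:
  k1 = f(0.170000, 0.988171) = 1.093518
  k2 = f(0.255000, 1.081120) = 0.901179
  k3 = f(0.255000, 1.064771) = 0.936262
  k4 = f(0.340000, 1.147336) = 0.753621
  y ← 0.988171 + (0.17/6)·(k1 + 2k2 + 2k3 + k4) = 1.144629
y(0.34) ≈ 1.1446

1.1446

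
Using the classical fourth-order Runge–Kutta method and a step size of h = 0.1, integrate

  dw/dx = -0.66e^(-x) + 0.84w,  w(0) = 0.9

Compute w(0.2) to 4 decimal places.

0.9340

RK4: k1 = f(x_n, w_n); k2 = f(x_n + h/2, w_n + (h/2)·k1); k3 = f(x_n + h/2, w_n + (h/2)·k2); k4 = f(x_n + h, w_n + h·k3); w_{n+1} = w_n + (h/6)·(k1 + 2k2 + 2k3 + k4).
x=0.000000, w=0.900000:
  k1 = f(0.000000, 0.900000) = 0.096000
  k2 = f(0.050000, 0.904800) = 0.132221
  k3 = f(0.050000, 0.906611) = 0.133742
  k4 = f(0.100000, 0.913374) = 0.170042
  w ← 0.900000 + (0.1/6)·(k1 + 2k2 + 2k3 + k4) = 0.913299
x=0.100000, w=0.913299:
  k1 = f(0.100000, 0.913299) = 0.169979
  k2 = f(0.150000, 0.921798) = 0.206243
  k3 = f(0.150000, 0.923612) = 0.207766
  k4 = f(0.200000, 0.934076) = 0.244262
  w ← 0.913299 + (0.1/6)·(k1 + 2k2 + 2k3 + k4) = 0.934004
w(0.2) ≈ 0.9340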